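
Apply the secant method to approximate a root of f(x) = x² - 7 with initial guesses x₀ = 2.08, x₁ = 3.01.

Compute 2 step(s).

f(x) = x² - 7
x₀ = 2.08, x₁ = 3.01

Secant formula: x_{n+1} = x_n - f(x_n)(x_n - x_{n-1})/(f(x_n) - f(x_{n-1}))

Iteration 1:
  f(2.080000) = -2.673600
  f(3.010000) = 2.060100
  x_2 = 3.010000 - 2.060100×(3.010000 - 2.080000)/(2.060100 - (-2.673600))
       = 2.605265
Iteration 2:
  f(3.010000) = 2.060100
  f(2.605265) = -0.212593
  x_3 = 2.605265 - (-0.212593)×(2.605265 - 3.010000)/(-0.212593 - 2.060100)
       = 2.643125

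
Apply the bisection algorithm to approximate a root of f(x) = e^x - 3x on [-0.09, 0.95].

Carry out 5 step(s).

f(x) = e^x - 3x
Initial interval: [-0.09, 0.95]

Iteration 1:
  c_1 = (-0.090000 + 0.950000)/2 = 0.430000
  f(c_1) = f(0.430000) = 0.247258
  f(a) × f(c) ≥ 0, new interval: [0.430000, 0.950000]
Iteration 2:
  c_2 = (0.430000 + 0.950000)/2 = 0.690000
  f(c_2) = f(0.690000) = -0.076284
  f(a) × f(c) < 0, new interval: [0.430000, 0.690000]
Iteration 3:
  c_3 = (0.430000 + 0.690000)/2 = 0.560000
  f(c_3) = f(0.560000) = 0.070673
  f(a) × f(c) ≥ 0, new interval: [0.560000, 0.690000]
Iteration 4:
  c_4 = (0.560000 + 0.690000)/2 = 0.625000
  f(c_4) = f(0.625000) = -0.006754
  f(a) × f(c) < 0, new interval: [0.560000, 0.625000]
Iteration 5:
  c_5 = (0.560000 + 0.625000)/2 = 0.592500
  f(c_5) = f(0.592500) = 0.031004
  f(a) × f(c) ≥ 0, new interval: [0.592500, 0.625000]

After 5 iteration(s), the approximation is c_5 = 0.592500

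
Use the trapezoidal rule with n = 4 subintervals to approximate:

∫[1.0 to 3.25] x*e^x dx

f(x) = x*e^x
a = 1.0, b = 3.25, n = 4
h = (b - a)/n = 0.562500

Trapezoidal rule: (h/2)[f(x₀) + 2f(x₁) + 2f(x₂) + ... + f(xₙ)]

x_0 = 1.0000, f(x_0) = 2.718282, coefficient = 1
x_1 = 1.5625, f(x_1) = 7.454271, coefficient = 2
x_2 = 2.1250, f(x_2) = 17.792407, coefficient = 2
x_3 = 2.6875, f(x_3) = 39.492524, coefficient = 2
x_4 = 3.2500, f(x_4) = 83.818605, coefficient = 1

I ≈ (0.562500/2) × 216.015290 = 60.754300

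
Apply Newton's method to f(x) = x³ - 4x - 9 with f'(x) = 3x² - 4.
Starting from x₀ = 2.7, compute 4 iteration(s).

f(x) = x³ - 4x - 9
f'(x) = 3x² - 4
x₀ = 2.7

Newton-Raphson formula: x_{n+1} = x_n - f(x_n)/f'(x_n)

Iteration 1:
  f(2.700000) = -0.117000
  f'(2.700000) = 17.870000
  x_1 = 2.700000 - (-0.117000)/17.870000 = 2.706547
Iteration 2:
  f(2.706547) = 0.000348
  f'(2.706547) = 17.976195
  x_2 = 2.706547 - 0.000348/17.976195 = 2.706528
Iteration 3:
  f(2.706528) = 0.000000
  f'(2.706528) = 17.975881
  x_3 = 2.706528 - 0.000000/17.975881 = 2.706528
Iteration 4:
  f(2.706528) = 0.000000
  f'(2.706528) = 17.975881
  x_4 = 2.706528 - 0.000000/17.975881 = 2.706528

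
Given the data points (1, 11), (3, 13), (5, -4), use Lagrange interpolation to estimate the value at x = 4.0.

Lagrange interpolation formula:
P(x) = Σ yᵢ × Lᵢ(x)
where Lᵢ(x) = Π_{j≠i} (x - xⱼ)/(xᵢ - xⱼ)

L_0(4.0) = (4.0 - 3)/(1 - 3) × (4.0 - 5)/(1 - 5) = -0.125000
L_1(4.0) = (4.0 - 1)/(3 - 1) × (4.0 - 5)/(3 - 5) = 0.750000
L_2(4.0) = (4.0 - 1)/(5 - 1) × (4.0 - 3)/(5 - 3) = 0.375000

P(4.0) = 11×L_0(4.0) + 13×L_1(4.0) + (-4)×L_2(4.0)
P(4.0) = 6.875000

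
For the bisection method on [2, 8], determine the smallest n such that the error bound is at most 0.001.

We need (b-a)/2^n ≤ 0.001
(8 - 2)/2^n ≤ 0.001
6/2^n ≤ 0.001
2^n ≥ 6000
n ≥ log₂(6000) = 12.55
n ≥ 13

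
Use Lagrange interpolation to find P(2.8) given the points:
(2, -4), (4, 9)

Lagrange interpolation formula:
P(x) = Σ yᵢ × Lᵢ(x)
where Lᵢ(x) = Π_{j≠i} (x - xⱼ)/(xᵢ - xⱼ)

L_0(2.8) = (2.8 - 4)/(2 - 4) = 0.600000
L_1(2.8) = (2.8 - 2)/(4 - 2) = 0.400000

P(2.8) = (-4)×L_0(2.8) + 9×L_1(2.8)
P(2.8) = 1.200000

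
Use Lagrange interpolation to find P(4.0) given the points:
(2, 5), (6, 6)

Lagrange interpolation formula:
P(x) = Σ yᵢ × Lᵢ(x)
where Lᵢ(x) = Π_{j≠i} (x - xⱼ)/(xᵢ - xⱼ)

L_0(4.0) = (4.0 - 6)/(2 - 6) = 0.500000
L_1(4.0) = (4.0 - 2)/(6 - 2) = 0.500000

P(4.0) = 5×L_0(4.0) + 6×L_1(4.0)
P(4.0) = 5.500000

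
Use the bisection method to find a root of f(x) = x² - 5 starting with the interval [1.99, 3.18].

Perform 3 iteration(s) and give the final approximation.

f(x) = x² - 5
Initial interval: [1.99, 3.18]

Iteration 1:
  c_1 = (1.990000 + 3.180000)/2 = 2.585000
  f(c_1) = f(2.585000) = 1.682225
  f(a) × f(c) < 0, new interval: [1.990000, 2.585000]
Iteration 2:
  c_2 = (1.990000 + 2.585000)/2 = 2.287500
  f(c_2) = f(2.287500) = 0.232656
  f(a) × f(c) < 0, new interval: [1.990000, 2.287500]
Iteration 3:
  c_3 = (1.990000 + 2.287500)/2 = 2.138750
  f(c_3) = f(2.138750) = -0.425748
  f(a) × f(c) ≥ 0, new interval: [2.138750, 2.287500]

After 3 iteration(s), the approximation is c_3 = 2.138750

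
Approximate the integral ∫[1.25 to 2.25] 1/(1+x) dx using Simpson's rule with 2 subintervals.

f(x) = 1/(1+x)
a = 1.25, b = 2.25, n = 2
h = (b - a)/n = 0.500000

Simpson's rule: (h/3)[f(x₀) + 4f(x₁) + 2f(x₂) + ... + f(xₙ)]

x_0 = 1.2500, f(x_0) = 0.444444, coefficient = 1
x_1 = 1.7500, f(x_1) = 0.363636, coefficient = 4
x_2 = 2.2500, f(x_2) = 0.307692, coefficient = 1

I ≈ (0.500000/3) × 2.206682 = 0.367780
Exact value: 0.367725
Error: 0.000056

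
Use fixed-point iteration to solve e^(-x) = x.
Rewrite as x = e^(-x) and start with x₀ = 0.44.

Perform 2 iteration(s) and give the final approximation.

Equation: e^(-x) = x
Fixed-point form: x = e^(-x)
x₀ = 0.44

x_1 = g(0.440000) = 0.644036
x_2 = g(0.644036) = 0.525168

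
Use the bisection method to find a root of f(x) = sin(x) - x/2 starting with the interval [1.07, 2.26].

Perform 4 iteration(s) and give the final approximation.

f(x) = sin(x) - x/2
Initial interval: [1.07, 2.26]

Iteration 1:
  c_1 = (1.070000 + 2.260000)/2 = 1.665000
  f(c_1) = f(1.665000) = 0.163066
  f(a) × f(c) ≥ 0, new interval: [1.665000, 2.260000]
Iteration 2:
  c_2 = (1.665000 + 2.260000)/2 = 1.962500
  f(c_2) = f(1.962500) = -0.056990
  f(a) × f(c) < 0, new interval: [1.665000, 1.962500]
Iteration 3:
  c_3 = (1.665000 + 1.962500)/2 = 1.813750
  f(c_3) = f(1.813750) = 0.063757
  f(a) × f(c) ≥ 0, new interval: [1.813750, 1.962500]
Iteration 4:
  c_4 = (1.813750 + 1.962500)/2 = 1.888125
  f(c_4) = f(1.888125) = 0.006010
  f(a) × f(c) ≥ 0, new interval: [1.888125, 1.962500]

After 4 iteration(s), the approximation is c_4 = 1.888125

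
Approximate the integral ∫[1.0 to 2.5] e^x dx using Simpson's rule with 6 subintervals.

f(x) = e^x
a = 1.0, b = 2.5, n = 6
h = (b - a)/n = 0.250000

Simpson's rule: (h/3)[f(x₀) + 4f(x₁) + 2f(x₂) + ... + f(xₙ)]

x_0 = 1.0000, f(x_0) = 2.718282, coefficient = 1
x_1 = 1.2500, f(x_1) = 3.490343, coefficient = 4
x_2 = 1.5000, f(x_2) = 4.481689, coefficient = 2
x_3 = 1.7500, f(x_3) = 5.754603, coefficient = 4
x_4 = 2.0000, f(x_4) = 7.389056, coefficient = 2
x_5 = 2.2500, f(x_5) = 9.487736, coefficient = 4
x_6 = 2.5000, f(x_6) = 12.182494, coefficient = 1

I ≈ (0.250000/3) × 113.572992 = 9.464416
Exact value: 9.464212
Error: 0.000204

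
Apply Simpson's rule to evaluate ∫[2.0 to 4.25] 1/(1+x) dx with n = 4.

f(x) = 1/(1+x)
a = 2.0, b = 4.25, n = 4
h = (b - a)/n = 0.562500

Simpson's rule: (h/3)[f(x₀) + 4f(x₁) + 2f(x₂) + ... + f(xₙ)]

x_0 = 2.0000, f(x_0) = 0.333333, coefficient = 1
x_1 = 2.5625, f(x_1) = 0.280702, coefficient = 4
x_2 = 3.1250, f(x_2) = 0.242424, coefficient = 2
x_3 = 3.6875, f(x_3) = 0.213333, coefficient = 4
x_4 = 4.2500, f(x_4) = 0.190476, coefficient = 1

I ≈ (0.562500/3) × 2.984798 = 0.559650
Exact value: 0.559616
Error: 0.000034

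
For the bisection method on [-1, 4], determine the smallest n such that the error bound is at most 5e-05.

We need (b-a)/2^n ≤ 5e-05
(4 - (-1))/2^n ≤ 5e-05
5/2^n ≤ 5e-05
2^n ≥ 100000
n ≥ log₂(100000) = 16.61
n ≥ 17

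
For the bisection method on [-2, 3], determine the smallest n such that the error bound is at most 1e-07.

We need (b-a)/2^n ≤ 1e-07
(3 - (-2))/2^n ≤ 1e-07
5/2^n ≤ 1e-07
2^n ≥ 50000000
n ≥ log₂(50000000) = 25.58
n ≥ 26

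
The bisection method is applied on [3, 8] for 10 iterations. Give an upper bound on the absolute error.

Bisection error bound: |error| ≤ (b-a)/2^n
|error| ≤ (8 - 3)/2^10 = 5/2^10
|error| ≤ 0.0048828125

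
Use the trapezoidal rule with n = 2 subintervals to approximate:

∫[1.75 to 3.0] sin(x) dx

f(x) = sin(x)
a = 1.75, b = 3.0, n = 2
h = (b - a)/n = 0.625000

Trapezoidal rule: (h/2)[f(x₀) + 2f(x₁) + 2f(x₂) + ... + f(xₙ)]

x_0 = 1.7500, f(x_0) = 0.983986, coefficient = 1
x_1 = 2.3750, f(x_1) = 0.693685, coefficient = 2
x_2 = 3.0000, f(x_2) = 0.141120, coefficient = 1

I ≈ (0.625000/2) × 2.512476 = 0.785149
Exact value: 0.811746
Error: 0.026598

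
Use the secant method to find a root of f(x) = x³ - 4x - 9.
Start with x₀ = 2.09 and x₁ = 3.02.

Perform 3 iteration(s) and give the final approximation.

f(x) = x³ - 4x - 9
x₀ = 2.09, x₁ = 3.02

Secant formula: x_{n+1} = x_n - f(x_n)(x_n - x_{n-1})/(f(x_n) - f(x_{n-1}))

Iteration 1:
  f(2.090000) = -8.230671
  f(3.020000) = 6.463608
  x_2 = 3.020000 - 6.463608×(3.020000 - 2.090000)/(6.463608 - (-8.230671))
       = 2.610919
Iteration 2:
  f(3.020000) = 6.463608
  f(2.610919) = -1.645313
  x_3 = 2.610919 - (-1.645313)×(2.610919 - 3.020000)/(-1.645313 - 6.463608)
       = 2.693922
Iteration 3:
  f(2.610919) = -1.645313
  f(2.693922) = -0.225316
  x_4 = 2.693922 - (-0.225316)×(2.693922 - 2.610919)/(-0.225316 - (-1.645313))
       = 2.707092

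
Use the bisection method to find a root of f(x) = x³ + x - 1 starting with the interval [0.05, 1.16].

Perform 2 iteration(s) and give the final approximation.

f(x) = x³ + x - 1
Initial interval: [0.05, 1.16]

Iteration 1:
  c_1 = (0.050000 + 1.160000)/2 = 0.605000
  f(c_1) = f(0.605000) = -0.173555
  f(a) × f(c) ≥ 0, new interval: [0.605000, 1.160000]
Iteration 2:
  c_2 = (0.605000 + 1.160000)/2 = 0.882500
  f(c_2) = f(0.882500) = 0.569797
  f(a) × f(c) < 0, new interval: [0.605000, 0.882500]

After 2 iteration(s), the approximation is c_2 = 0.882500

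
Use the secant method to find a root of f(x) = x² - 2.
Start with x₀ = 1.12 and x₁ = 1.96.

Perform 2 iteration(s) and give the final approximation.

f(x) = x² - 2
x₀ = 1.12, x₁ = 1.96

Secant formula: x_{n+1} = x_n - f(x_n)(x_n - x_{n-1})/(f(x_n) - f(x_{n-1}))

Iteration 1:
  f(1.120000) = -0.745600
  f(1.960000) = 1.841600
  x_2 = 1.960000 - 1.841600×(1.960000 - 1.120000)/(1.841600 - (-0.745600))
       = 1.362078
Iteration 2:
  f(1.960000) = 1.841600
  f(1.362078) = -0.144744
  x_3 = 1.362078 - (-0.144744)×(1.362078 - 1.960000)/(-0.144744 - 1.841600)
       = 1.405648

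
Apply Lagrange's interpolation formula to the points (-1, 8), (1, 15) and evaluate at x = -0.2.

Lagrange interpolation formula:
P(x) = Σ yᵢ × Lᵢ(x)
where Lᵢ(x) = Π_{j≠i} (x - xⱼ)/(xᵢ - xⱼ)

L_0(-0.2) = (-0.2 - 1)/(-1 - 1) = 0.600000
L_1(-0.2) = (-0.2 - (-1))/(1 - (-1)) = 0.400000

P(-0.2) = 8×L_0(-0.2) + 15×L_1(-0.2)
P(-0.2) = 10.800000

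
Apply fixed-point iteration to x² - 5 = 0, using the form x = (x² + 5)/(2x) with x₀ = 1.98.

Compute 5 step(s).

Equation: x² - 5 = 0
Fixed-point form: x = (x² + 5)/(2x)
x₀ = 1.98

x_1 = g(1.980000) = 2.252626
x_2 = g(2.252626) = 2.236129
x_3 = g(2.236129) = 2.236068
x_4 = g(2.236068) = 2.236068
x_5 = g(2.236068) = 2.236068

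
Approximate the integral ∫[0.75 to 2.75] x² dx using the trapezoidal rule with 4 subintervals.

f(x) = x²
a = 0.75, b = 2.75, n = 4
h = (b - a)/n = 0.500000

Trapezoidal rule: (h/2)[f(x₀) + 2f(x₁) + 2f(x₂) + ... + f(xₙ)]

x_0 = 0.7500, f(x_0) = 0.562500, coefficient = 1
x_1 = 1.2500, f(x_1) = 1.562500, coefficient = 2
x_2 = 1.7500, f(x_2) = 3.062500, coefficient = 2
x_3 = 2.2500, f(x_3) = 5.062500, coefficient = 2
x_4 = 2.7500, f(x_4) = 7.562500, coefficient = 1

I ≈ (0.500000/2) × 27.500000 = 6.875000
Exact value: 6.791667
Error: 0.083333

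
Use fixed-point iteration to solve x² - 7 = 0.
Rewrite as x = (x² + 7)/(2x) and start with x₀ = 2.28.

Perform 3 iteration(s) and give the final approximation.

Equation: x² - 7 = 0
Fixed-point form: x = (x² + 7)/(2x)
x₀ = 2.28

x_1 = g(2.280000) = 2.675088
x_2 = g(2.675088) = 2.645912
x_3 = g(2.645912) = 2.645751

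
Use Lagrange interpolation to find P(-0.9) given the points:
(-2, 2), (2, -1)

Lagrange interpolation formula:
P(x) = Σ yᵢ × Lᵢ(x)
where Lᵢ(x) = Π_{j≠i} (x - xⱼ)/(xᵢ - xⱼ)

L_0(-0.9) = (-0.9 - 2)/(-2 - 2) = 0.725000
L_1(-0.9) = (-0.9 - (-2))/(2 - (-2)) = 0.275000

P(-0.9) = 2×L_0(-0.9) + (-1)×L_1(-0.9)
P(-0.9) = 1.175000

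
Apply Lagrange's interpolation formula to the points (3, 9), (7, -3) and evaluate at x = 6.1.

Lagrange interpolation formula:
P(x) = Σ yᵢ × Lᵢ(x)
where Lᵢ(x) = Π_{j≠i} (x - xⱼ)/(xᵢ - xⱼ)

L_0(6.1) = (6.1 - 7)/(3 - 7) = 0.225000
L_1(6.1) = (6.1 - 3)/(7 - 3) = 0.775000

P(6.1) = 9×L_0(6.1) + (-3)×L_1(6.1)
P(6.1) = -0.300000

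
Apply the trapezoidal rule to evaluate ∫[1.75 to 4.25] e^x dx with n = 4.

f(x) = e^x
a = 1.75, b = 4.25, n = 4
h = (b - a)/n = 0.625000

Trapezoidal rule: (h/2)[f(x₀) + 2f(x₁) + 2f(x₂) + ... + f(xₙ)]

x_0 = 1.7500, f(x_0) = 5.754603, coefficient = 1
x_1 = 2.3750, f(x_1) = 10.751013, coefficient = 2
x_2 = 3.0000, f(x_2) = 20.085537, coefficient = 2
x_3 = 3.6250, f(x_3) = 37.524723, coefficient = 2
x_4 = 4.2500, f(x_4) = 70.105412, coefficient = 1

I ≈ (0.625000/2) × 212.582562 = 66.432050
Exact value: 64.350810
Error: 2.081241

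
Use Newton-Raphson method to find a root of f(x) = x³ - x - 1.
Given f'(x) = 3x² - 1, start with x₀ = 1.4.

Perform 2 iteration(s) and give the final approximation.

f(x) = x³ - x - 1
f'(x) = 3x² - 1
x₀ = 1.4

Newton-Raphson formula: x_{n+1} = x_n - f(x_n)/f'(x_n)

Iteration 1:
  f(1.400000) = 0.344000
  f'(1.400000) = 4.880000
  x_1 = 1.400000 - 0.344000/4.880000 = 1.329508
Iteration 2:
  f(1.329508) = 0.020520
  f'(1.329508) = 4.302776
  x_2 = 1.329508 - 0.020520/4.302776 = 1.324739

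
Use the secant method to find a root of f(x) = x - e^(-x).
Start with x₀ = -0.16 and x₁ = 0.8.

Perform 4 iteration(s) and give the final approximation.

f(x) = x - e^(-x)
x₀ = -0.16, x₁ = 0.8

Secant formula: x_{n+1} = x_n - f(x_n)(x_n - x_{n-1})/(f(x_n) - f(x_{n-1}))

Iteration 1:
  f(-0.160000) = -1.333511
  f(0.800000) = 0.350671
  x_2 = 0.800000 - 0.350671×(0.800000 - (-0.160000))/(0.350671 - (-1.333511))
       = 0.600114
Iteration 2:
  f(0.800000) = 0.350671
  f(0.600114) = 0.051365
  x_3 = 0.600114 - 0.051365×(0.600114 - 0.800000)/(0.051365 - 0.350671)
       = 0.565811
Iteration 3:
  f(0.600114) = 0.051365
  f(0.565811) = -0.002089
  x_4 = 0.565811 - (-0.002089)×(0.565811 - 0.600114)/(-0.002089 - 0.051365)
       = 0.567151
Iteration 4:
  f(0.565811) = -0.002089
  f(0.567151) = 0.000012
  x_5 = 0.567151 - 0.000012×(0.567151 - 0.565811)/(0.000012 - (-0.002089))
       = 0.567143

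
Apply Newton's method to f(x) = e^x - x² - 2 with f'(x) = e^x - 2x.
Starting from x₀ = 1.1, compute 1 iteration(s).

f(x) = e^x - x² - 2
f'(x) = e^x - 2x
x₀ = 1.1

Newton-Raphson formula: x_{n+1} = x_n - f(x_n)/f'(x_n)

Iteration 1:
  f(1.100000) = -0.205834
  f'(1.100000) = 0.804166
  x_1 = 1.100000 - (-0.205834)/0.804166 = 1.355960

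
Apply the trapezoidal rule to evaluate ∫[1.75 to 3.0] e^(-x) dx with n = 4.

f(x) = e^(-x)
a = 1.75, b = 3.0, n = 4
h = (b - a)/n = 0.312500

Trapezoidal rule: (h/2)[f(x₀) + 2f(x₁) + 2f(x₂) + ... + f(xₙ)]

x_0 = 1.7500, f(x_0) = 0.173774, coefficient = 1
x_1 = 2.0625, f(x_1) = 0.127136, coefficient = 2
x_2 = 2.3750, f(x_2) = 0.093014, coefficient = 2
x_3 = 2.6875, f(x_3) = 0.068051, coefficient = 2
x_4 = 3.0000, f(x_4) = 0.049787, coefficient = 1

I ≈ (0.312500/2) × 0.799963 = 0.124994
Exact value: 0.123987
Error: 0.001007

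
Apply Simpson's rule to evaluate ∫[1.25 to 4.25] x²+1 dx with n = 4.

f(x) = x²+1
a = 1.25, b = 4.25, n = 4
h = (b - a)/n = 0.750000

Simpson's rule: (h/3)[f(x₀) + 4f(x₁) + 2f(x₂) + ... + f(xₙ)]

x_0 = 1.2500, f(x_0) = 2.562500, coefficient = 1
x_1 = 2.0000, f(x_1) = 5.000000, coefficient = 4
x_2 = 2.7500, f(x_2) = 8.562500, coefficient = 2
x_3 = 3.5000, f(x_3) = 13.250000, coefficient = 4
x_4 = 4.2500, f(x_4) = 19.062500, coefficient = 1

I ≈ (0.750000/3) × 111.750000 = 27.937500
Exact value: 27.937500
Error: 0.000000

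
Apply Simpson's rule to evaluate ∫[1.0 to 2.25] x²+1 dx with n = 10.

f(x) = x²+1
a = 1.0, b = 2.25, n = 10
h = (b - a)/n = 0.125000

Simpson's rule: (h/3)[f(x₀) + 4f(x₁) + 2f(x₂) + ... + f(xₙ)]

x_0 = 1.0000, f(x_0) = 2.000000, coefficient = 1
x_1 = 1.1250, f(x_1) = 2.265625, coefficient = 4
x_2 = 1.2500, f(x_2) = 2.562500, coefficient = 2
x_3 = 1.3750, f(x_3) = 2.890625, coefficient = 4
x_4 = 1.5000, f(x_4) = 3.250000, coefficient = 2
x_5 = 1.6250, f(x_5) = 3.640625, coefficient = 4
x_6 = 1.7500, f(x_6) = 4.062500, coefficient = 2
x_7 = 1.8750, f(x_7) = 4.515625, coefficient = 4
x_8 = 2.0000, f(x_8) = 5.000000, coefficient = 2
x_9 = 2.1250, f(x_9) = 5.515625, coefficient = 4
x_10 = 2.2500, f(x_10) = 6.062500, coefficient = 1

I ≈ (0.125000/3) × 113.125000 = 4.713542
Exact value: 4.713542
Error: 0.000000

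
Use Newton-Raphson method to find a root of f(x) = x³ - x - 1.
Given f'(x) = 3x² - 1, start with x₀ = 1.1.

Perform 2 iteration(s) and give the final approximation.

f(x) = x³ - x - 1
f'(x) = 3x² - 1
x₀ = 1.1

Newton-Raphson formula: x_{n+1} = x_n - f(x_n)/f'(x_n)

Iteration 1:
  f(1.100000) = -0.769000
  f'(1.100000) = 2.630000
  x_1 = 1.100000 - (-0.769000)/2.630000 = 1.392395
Iteration 2:
  f(1.392395) = 0.307132
  f'(1.392395) = 4.816295
  x_2 = 1.392395 - 0.307132/4.816295 = 1.328626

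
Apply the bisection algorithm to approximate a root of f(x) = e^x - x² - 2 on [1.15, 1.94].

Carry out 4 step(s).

f(x) = e^x - x² - 2
Initial interval: [1.15, 1.94]

Iteration 1:
  c_1 = (1.150000 + 1.940000)/2 = 1.545000
  f(c_1) = f(1.545000) = 0.300947
  f(a) × f(c) < 0, new interval: [1.150000, 1.545000]
Iteration 2:
  c_2 = (1.150000 + 1.545000)/2 = 1.347500
  f(c_2) = f(1.347500) = 0.032038
  f(a) × f(c) < 0, new interval: [1.150000, 1.347500]
Iteration 3:
  c_3 = (1.150000 + 1.347500)/2 = 1.248750
  f(c_3) = f(1.248750) = -0.073394
  f(a) × f(c) ≥ 0, new interval: [1.248750, 1.347500]
Iteration 4:
  c_4 = (1.248750 + 1.347500)/2 = 1.298125
  f(c_4) = f(1.298125) = -0.022705
  f(a) × f(c) ≥ 0, new interval: [1.298125, 1.347500]

After 4 iteration(s), the approximation is c_4 = 1.298125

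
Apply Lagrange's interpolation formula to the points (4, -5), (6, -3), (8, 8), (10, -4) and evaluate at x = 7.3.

Lagrange interpolation formula:
P(x) = Σ yᵢ × Lᵢ(x)
where Lᵢ(x) = Π_{j≠i} (x - xⱼ)/(xᵢ - xⱼ)

L_0(7.3) = (7.3 - 6)/(4 - 6) × (7.3 - 8)/(4 - 8) × (7.3 - 10)/(4 - 10) = -0.051188
L_1(7.3) = (7.3 - 4)/(6 - 4) × (7.3 - 8)/(6 - 8) × (7.3 - 10)/(6 - 10) = 0.389813
L_2(7.3) = (7.3 - 4)/(8 - 4) × (7.3 - 6)/(8 - 6) × (7.3 - 10)/(8 - 10) = 0.723937
L_3(7.3) = (7.3 - 4)/(10 - 4) × (7.3 - 6)/(10 - 6) × (7.3 - 8)/(10 - 8) = -0.062563

P(7.3) = (-5)×L_0(7.3) + (-3)×L_1(7.3) + 8×L_2(7.3) + (-4)×L_3(7.3)
P(7.3) = 5.128250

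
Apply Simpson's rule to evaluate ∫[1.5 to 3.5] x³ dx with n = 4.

f(x) = x³
a = 1.5, b = 3.5, n = 4
h = (b - a)/n = 0.500000

Simpson's rule: (h/3)[f(x₀) + 4f(x₁) + 2f(x₂) + ... + f(xₙ)]

x_0 = 1.5000, f(x_0) = 3.375000, coefficient = 1
x_1 = 2.0000, f(x_1) = 8.000000, coefficient = 4
x_2 = 2.5000, f(x_2) = 15.625000, coefficient = 2
x_3 = 3.0000, f(x_3) = 27.000000, coefficient = 4
x_4 = 3.5000, f(x_4) = 42.875000, coefficient = 1

I ≈ (0.500000/3) × 217.500000 = 36.250000
Exact value: 36.250000
Error: 0.000000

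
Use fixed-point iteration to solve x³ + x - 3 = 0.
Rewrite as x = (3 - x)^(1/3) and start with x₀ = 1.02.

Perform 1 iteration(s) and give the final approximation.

Equation: x³ + x - 3 = 0
Fixed-point form: x = (3 - x)^(1/3)
x₀ = 1.02

x_1 = g(1.020000) = 1.255707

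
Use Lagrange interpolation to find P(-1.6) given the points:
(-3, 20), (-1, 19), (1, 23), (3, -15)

Lagrange interpolation formula:
P(x) = Σ yᵢ × Lᵢ(x)
where Lᵢ(x) = Π_{j≠i} (x - xⱼ)/(xᵢ - xⱼ)

L_0(-1.6) = (-1.6 - (-1))/(-3 - (-1)) × (-1.6 - 1)/(-3 - 1) × (-1.6 - 3)/(-3 - 3) = 0.149500
L_1(-1.6) = (-1.6 - (-3))/(-1 - (-3)) × (-1.6 - 1)/(-1 - 1) × (-1.6 - 3)/(-1 - 3) = 1.046500
L_2(-1.6) = (-1.6 - (-3))/(1 - (-3)) × (-1.6 - (-1))/(1 - (-1)) × (-1.6 - 3)/(1 - 3) = -0.241500
L_3(-1.6) = (-1.6 - (-3))/(3 - (-3)) × (-1.6 - (-1))/(3 - (-1)) × (-1.6 - 1)/(3 - 1) = 0.045500

P(-1.6) = 20×L_0(-1.6) + 19×L_1(-1.6) + 23×L_2(-1.6) + (-15)×L_3(-1.6)
P(-1.6) = 16.636500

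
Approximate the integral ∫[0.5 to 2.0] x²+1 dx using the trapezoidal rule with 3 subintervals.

f(x) = x²+1
a = 0.5, b = 2.0, n = 3
h = (b - a)/n = 0.500000

Trapezoidal rule: (h/2)[f(x₀) + 2f(x₁) + 2f(x₂) + ... + f(xₙ)]

x_0 = 0.5000, f(x_0) = 1.250000, coefficient = 1
x_1 = 1.0000, f(x_1) = 2.000000, coefficient = 2
x_2 = 1.5000, f(x_2) = 3.250000, coefficient = 2
x_3 = 2.0000, f(x_3) = 5.000000, coefficient = 1

I ≈ (0.500000/2) × 16.750000 = 4.187500
Exact value: 4.125000
Error: 0.062500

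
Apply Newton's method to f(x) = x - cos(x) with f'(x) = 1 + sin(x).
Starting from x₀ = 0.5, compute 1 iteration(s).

f(x) = x - cos(x)
f'(x) = 1 + sin(x)
x₀ = 0.5

Newton-Raphson formula: x_{n+1} = x_n - f(x_n)/f'(x_n)

Iteration 1:
  f(0.500000) = -0.377583
  f'(0.500000) = 1.479426
  x_1 = 0.500000 - (-0.377583)/1.479426 = 0.755222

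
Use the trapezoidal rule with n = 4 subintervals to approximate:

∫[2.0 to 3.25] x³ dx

f(x) = x³
a = 2.0, b = 3.25, n = 4
h = (b - a)/n = 0.312500

Trapezoidal rule: (h/2)[f(x₀) + 2f(x₁) + 2f(x₂) + ... + f(xₙ)]

x_0 = 2.0000, f(x_0) = 8.000000, coefficient = 1
x_1 = 2.3125, f(x_1) = 12.366455, coefficient = 2
x_2 = 2.6250, f(x_2) = 18.087891, coefficient = 2
x_3 = 2.9375, f(x_3) = 25.347412, coefficient = 2
x_4 = 3.2500, f(x_4) = 34.328125, coefficient = 1

I ≈ (0.312500/2) × 153.931641 = 24.051819
Exact value: 23.891602
Error: 0.160217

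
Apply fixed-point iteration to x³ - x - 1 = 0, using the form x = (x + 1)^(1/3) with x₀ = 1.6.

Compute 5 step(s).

Equation: x³ - x - 1 = 0
Fixed-point form: x = (x + 1)^(1/3)
x₀ = 1.6

x_1 = g(1.600000) = 1.375069
x_2 = g(1.375069) = 1.334214
x_3 = g(1.334214) = 1.326519
x_4 = g(1.326519) = 1.325060
x_5 = g(1.325060) = 1.324783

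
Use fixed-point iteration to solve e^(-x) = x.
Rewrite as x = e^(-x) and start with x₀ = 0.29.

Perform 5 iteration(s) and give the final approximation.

Equation: e^(-x) = x
Fixed-point form: x = e^(-x)
x₀ = 0.29

x_1 = g(0.290000) = 0.748264
x_2 = g(0.748264) = 0.473187
x_3 = g(0.473187) = 0.623013
x_4 = g(0.623013) = 0.536326
x_5 = g(0.536326) = 0.584893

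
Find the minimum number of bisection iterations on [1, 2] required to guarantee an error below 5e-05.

We need (b-a)/2^n ≤ 5e-05
(2 - 1)/2^n ≤ 5e-05
1/2^n ≤ 5e-05
2^n ≥ 20000
n ≥ log₂(20000) = 14.29
n ≥ 15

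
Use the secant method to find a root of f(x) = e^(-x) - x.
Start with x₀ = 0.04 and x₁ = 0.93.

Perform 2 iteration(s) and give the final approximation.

f(x) = e^(-x) - x
x₀ = 0.04, x₁ = 0.93

Secant formula: x_{n+1} = x_n - f(x_n)(x_n - x_{n-1})/(f(x_n) - f(x_{n-1}))

Iteration 1:
  f(0.040000) = 0.920789
  f(0.930000) = -0.535446
  x_2 = 0.930000 - (-0.535446)×(0.930000 - 0.040000)/(-0.535446 - 0.920789)
       = 0.602754
Iteration 2:
  f(0.930000) = -0.535446
  f(0.602754) = -0.055452
  x_3 = 0.602754 - (-0.055452)×(0.602754 - 0.930000)/(-0.055452 - (-0.535446))
       = 0.564949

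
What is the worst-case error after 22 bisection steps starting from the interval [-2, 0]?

Bisection error bound: |error| ≤ (b-a)/2^n
|error| ≤ (0 - (-2))/2^22 = 2/2^22
|error| ≤ 0.0000004768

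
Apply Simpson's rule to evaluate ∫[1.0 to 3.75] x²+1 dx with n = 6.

f(x) = x²+1
a = 1.0, b = 3.75, n = 6
h = (b - a)/n = 0.458333

Simpson's rule: (h/3)[f(x₀) + 4f(x₁) + 2f(x₂) + ... + f(xₙ)]

x_0 = 1.0000, f(x_0) = 2.000000, coefficient = 1
x_1 = 1.4583, f(x_1) = 3.126736, coefficient = 4
x_2 = 1.9167, f(x_2) = 4.673611, coefficient = 2
x_3 = 2.3750, f(x_3) = 6.640625, coefficient = 4
x_4 = 2.8333, f(x_4) = 9.027778, coefficient = 2
x_5 = 3.2917, f(x_5) = 11.835069, coefficient = 4
x_6 = 3.7500, f(x_6) = 15.062500, coefficient = 1

I ≈ (0.458333/3) × 130.875000 = 19.994792
Exact value: 19.994792
Error: 0.000000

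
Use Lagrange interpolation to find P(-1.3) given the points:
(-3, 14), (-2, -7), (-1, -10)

Lagrange interpolation formula:
P(x) = Σ yᵢ × Lᵢ(x)
where Lᵢ(x) = Π_{j≠i} (x - xⱼ)/(xᵢ - xⱼ)

L_0(-1.3) = (-1.3 - (-2))/(-3 - (-2)) × (-1.3 - (-1))/(-3 - (-1)) = -0.105000
L_1(-1.3) = (-1.3 - (-3))/(-2 - (-3)) × (-1.3 - (-1))/(-2 - (-1)) = 0.510000
L_2(-1.3) = (-1.3 - (-3))/(-1 - (-3)) × (-1.3 - (-2))/(-1 - (-2)) = 0.595000

P(-1.3) = 14×L_0(-1.3) + (-7)×L_1(-1.3) + (-10)×L_2(-1.3)
P(-1.3) = -10.990000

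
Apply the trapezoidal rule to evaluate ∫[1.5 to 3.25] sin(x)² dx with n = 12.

f(x) = sin(x)²
a = 1.5, b = 3.25, n = 12
h = (b - a)/n = 0.145833

Trapezoidal rule: (h/2)[f(x₀) + 2f(x₁) + 2f(x₂) + ... + f(xₙ)]

x_0 = 1.5000, f(x_0) = 0.994996, coefficient = 1
x_1 = 1.6458, f(x_1) = 0.994380, coefficient = 2
x_2 = 1.7917, f(x_2) = 0.952004, coefficient = 2
x_3 = 1.9375, f(x_3) = 0.871449, coefficient = 2
x_4 = 2.0833, f(x_4) = 0.759518, coefficient = 2
x_5 = 2.2292, f(x_5) = 0.625666, coefficient = 2
x_6 = 2.3750, f(x_6) = 0.481199, coefficient = 2
x_7 = 2.5208, f(x_7) = 0.338320, coefficient = 2
x_8 = 2.6667, f(x_8) = 0.209098, coefficient = 2
x_9 = 2.8125, f(x_9) = 0.104448, coefficient = 2
x_10 = 2.9583, f(x_10) = 0.033210, coefficient = 2
x_11 = 3.1042, f(x_11) = 0.001400, coefficient = 2
x_12 = 3.2500, f(x_12) = 0.011706, coefficient = 1

I ≈ (0.145833/2) × 11.748087 = 0.856631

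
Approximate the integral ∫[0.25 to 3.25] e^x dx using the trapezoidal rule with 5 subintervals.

f(x) = e^x
a = 0.25, b = 3.25, n = 5
h = (b - a)/n = 0.600000

Trapezoidal rule: (h/2)[f(x₀) + 2f(x₁) + 2f(x₂) + ... + f(xₙ)]

x_0 = 0.2500, f(x_0) = 1.284025, coefficient = 1
x_1 = 0.8500, f(x_1) = 2.339647, coefficient = 2
x_2 = 1.4500, f(x_2) = 4.263115, coefficient = 2
x_3 = 2.0500, f(x_3) = 7.767901, coefficient = 2
x_4 = 2.6500, f(x_4) = 14.154039, coefficient = 2
x_5 = 3.2500, f(x_5) = 25.790340, coefficient = 1

I ≈ (0.600000/2) × 84.123768 = 25.237130
Exact value: 24.506315
Error: 0.730816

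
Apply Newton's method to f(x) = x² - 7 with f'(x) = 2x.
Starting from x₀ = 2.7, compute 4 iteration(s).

f(x) = x² - 7
f'(x) = 2x
x₀ = 2.7

Newton-Raphson formula: x_{n+1} = x_n - f(x_n)/f'(x_n)

Iteration 1:
  f(2.700000) = 0.290000
  f'(2.700000) = 5.400000
  x_1 = 2.700000 - 0.290000/5.400000 = 2.646296
Iteration 2:
  f(2.646296) = 0.002884
  f'(2.646296) = 5.292593
  x_2 = 2.646296 - 0.002884/5.292593 = 2.645751
Iteration 3:
  f(2.645751) = 0.000000
  f'(2.645751) = 5.291503
  x_3 = 2.645751 - 0.000000/5.291503 = 2.645751
Iteration 4:
  f(2.645751) = 0.000000
  f'(2.645751) = 5.291503
  x_4 = 2.645751 - 0.000000/5.291503 = 2.645751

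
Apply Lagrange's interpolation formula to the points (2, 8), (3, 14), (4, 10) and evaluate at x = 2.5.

Lagrange interpolation formula:
P(x) = Σ yᵢ × Lᵢ(x)
where Lᵢ(x) = Π_{j≠i} (x - xⱼ)/(xᵢ - xⱼ)

L_0(2.5) = (2.5 - 3)/(2 - 3) × (2.5 - 4)/(2 - 4) = 0.375000
L_1(2.5) = (2.5 - 2)/(3 - 2) × (2.5 - 4)/(3 - 4) = 0.750000
L_2(2.5) = (2.5 - 2)/(4 - 2) × (2.5 - 3)/(4 - 3) = -0.125000

P(2.5) = 8×L_0(2.5) + 14×L_1(2.5) + 10×L_2(2.5)
P(2.5) = 12.250000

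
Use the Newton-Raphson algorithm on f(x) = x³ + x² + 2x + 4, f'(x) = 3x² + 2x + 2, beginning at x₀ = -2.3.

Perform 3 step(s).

f(x) = x³ + x² + 2x + 4
f'(x) = 3x² + 2x + 2
x₀ = -2.3

Newton-Raphson formula: x_{n+1} = x_n - f(x_n)/f'(x_n)

Iteration 1:
  f(-2.300000) = -7.477000
  f'(-2.300000) = 13.270000
  x_1 = -2.300000 - (-7.477000)/13.270000 = -1.736549
Iteration 2:
  f(-1.736549) = -1.694234
  f'(-1.736549) = 7.573706
  x_2 = -1.736549 - (-1.694234)/7.573706 = -1.512849
Iteration 3:
  f(-1.512849) = -0.199463
  f'(-1.512849) = 5.840439
  x_3 = -1.512849 - (-0.199463)/5.840439 = -1.478697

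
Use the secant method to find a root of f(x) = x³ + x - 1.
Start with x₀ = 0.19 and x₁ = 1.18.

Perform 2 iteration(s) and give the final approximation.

f(x) = x³ + x - 1
x₀ = 0.19, x₁ = 1.18

Secant formula: x_{n+1} = x_n - f(x_n)(x_n - x_{n-1})/(f(x_n) - f(x_{n-1}))

Iteration 1:
  f(0.190000) = -0.803141
  f(1.180000) = 1.823032
  x_2 = 1.180000 - 1.823032×(1.180000 - 0.190000)/(1.823032 - (-0.803141))
       = 0.492764
Iteration 2:
  f(1.180000) = 1.823032
  f(0.492764) = -0.387586
  x_3 = 0.492764 - (-0.387586)×(0.492764 - 1.180000)/(-0.387586 - 1.823032)
       = 0.613256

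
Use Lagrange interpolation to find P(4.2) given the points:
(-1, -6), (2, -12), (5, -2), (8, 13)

Lagrange interpolation formula:
P(x) = Σ yᵢ × Lᵢ(x)
where Lᵢ(x) = Π_{j≠i} (x - xⱼ)/(xᵢ - xⱼ)

L_0(4.2) = (4.2 - 2)/(-1 - 2) × (4.2 - 5)/(-1 - 5) × (4.2 - 8)/(-1 - 8) = -0.041284
L_1(4.2) = (4.2 - (-1))/(2 - (-1)) × (4.2 - 5)/(2 - 5) × (4.2 - 8)/(2 - 8) = 0.292741
L_2(4.2) = (4.2 - (-1))/(5 - (-1)) × (4.2 - 2)/(5 - 2) × (4.2 - 8)/(5 - 8) = 0.805037
L_3(4.2) = (4.2 - (-1))/(8 - (-1)) × (4.2 - 2)/(8 - 2) × (4.2 - 5)/(8 - 5) = -0.056494

P(4.2) = (-6)×L_0(4.2) + (-12)×L_1(4.2) + (-2)×L_2(4.2) + 13×L_3(4.2)
P(4.2) = -5.609679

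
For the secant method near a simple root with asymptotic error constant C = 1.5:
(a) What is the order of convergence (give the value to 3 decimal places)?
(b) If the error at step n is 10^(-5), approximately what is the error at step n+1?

(a) Secant method has superlinear convergence with order φ = (1+√5)/2 ≈ 1.618.
    This means |e_{n+1}| ≈ C|e_n|^1.618.

(b) With |e_n| = 10^(-5) and C = 1.5:
    |e_{n+1}| ≈ 1.5 × (10^(-5))^1.618 = 1.5 × 10^(-8.09)

(a) ≈ 1.618 (golden ratio); (b) |e_{n+1}| ≈ 1.219e-08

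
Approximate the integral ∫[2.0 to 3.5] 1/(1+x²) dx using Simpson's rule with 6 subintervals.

f(x) = 1/(1+x²)
a = 2.0, b = 3.5, n = 6
h = (b - a)/n = 0.250000

Simpson's rule: (h/3)[f(x₀) + 4f(x₁) + 2f(x₂) + ... + f(xₙ)]

x_0 = 2.0000, f(x_0) = 0.200000, coefficient = 1
x_1 = 2.2500, f(x_1) = 0.164948, coefficient = 4
x_2 = 2.5000, f(x_2) = 0.137931, coefficient = 2
x_3 = 2.7500, f(x_3) = 0.116788, coefficient = 4
x_4 = 3.0000, f(x_4) = 0.100000, coefficient = 2
x_5 = 3.2500, f(x_5) = 0.086486, coefficient = 4
x_6 = 3.5000, f(x_6) = 0.075472, coefficient = 1

I ≈ (0.250000/3) × 2.224227 = 0.185352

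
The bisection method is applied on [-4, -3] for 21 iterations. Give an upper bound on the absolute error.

Bisection error bound: |error| ≤ (b-a)/2^n
|error| ≤ (-3 - (-4))/2^21 = 1/2^21
|error| ≤ 0.0000004768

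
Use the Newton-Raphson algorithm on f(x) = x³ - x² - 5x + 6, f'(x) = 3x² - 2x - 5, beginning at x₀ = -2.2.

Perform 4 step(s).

f(x) = x³ - x² - 5x + 6
f'(x) = 3x² - 2x - 5
x₀ = -2.2

Newton-Raphson formula: x_{n+1} = x_n - f(x_n)/f'(x_n)

Iteration 1:
  f(-2.200000) = 1.512000
  f'(-2.200000) = 13.920000
  x_1 = -2.200000 - 1.512000/13.920000 = -2.308621
Iteration 2:
  f(-2.308621) = -0.090950
  f'(-2.308621) = 15.606430
  x_2 = -2.308621 - (-0.090950)/15.606430 = -2.302793
Iteration 3:
  f(-2.302793) = -0.000269
  f'(-2.302793) = 15.514152
  x_3 = -2.302793 - (-0.000269)/15.514152 = -2.302776
Iteration 4:
  f(-2.302776) = 0.000000
  f'(-2.302776) = 15.513878
  x_4 = -2.302776 - 0.000000/15.513878 = -2.302776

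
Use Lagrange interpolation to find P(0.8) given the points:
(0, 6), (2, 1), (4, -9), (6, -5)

Lagrange interpolation formula:
P(x) = Σ yᵢ × Lᵢ(x)
where Lᵢ(x) = Π_{j≠i} (x - xⱼ)/(xᵢ - xⱼ)

L_0(0.8) = (0.8 - 2)/(0 - 2) × (0.8 - 4)/(0 - 4) × (0.8 - 6)/(0 - 6) = 0.416000
L_1(0.8) = (0.8 - 0)/(2 - 0) × (0.8 - 4)/(2 - 4) × (0.8 - 6)/(2 - 6) = 0.832000
L_2(0.8) = (0.8 - 0)/(4 - 0) × (0.8 - 2)/(4 - 2) × (0.8 - 6)/(4 - 6) = -0.312000
L_3(0.8) = (0.8 - 0)/(6 - 0) × (0.8 - 2)/(6 - 2) × (0.8 - 4)/(6 - 4) = 0.064000

P(0.8) = 6×L_0(0.8) + 1×L_1(0.8) + (-9)×L_2(0.8) + (-5)×L_3(0.8)
P(0.8) = 5.816000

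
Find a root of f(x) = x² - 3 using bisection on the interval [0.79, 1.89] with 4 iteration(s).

f(x) = x² - 3
Initial interval: [0.79, 1.89]

Iteration 1:
  c_1 = (0.790000 + 1.890000)/2 = 1.340000
  f(c_1) = f(1.340000) = -1.204400
  f(a) × f(c) ≥ 0, new interval: [1.340000, 1.890000]
Iteration 2:
  c_2 = (1.340000 + 1.890000)/2 = 1.615000
  f(c_2) = f(1.615000) = -0.391775
  f(a) × f(c) ≥ 0, new interval: [1.615000, 1.890000]
Iteration 3:
  c_3 = (1.615000 + 1.890000)/2 = 1.752500
  f(c_3) = f(1.752500) = 0.071256
  f(a) × f(c) < 0, new interval: [1.615000, 1.752500]
Iteration 4:
  c_4 = (1.615000 + 1.752500)/2 = 1.683750
  f(c_4) = f(1.683750) = -0.164986
  f(a) × f(c) ≥ 0, new interval: [1.683750, 1.752500]

After 4 iteration(s), the approximation is c_4 = 1.683750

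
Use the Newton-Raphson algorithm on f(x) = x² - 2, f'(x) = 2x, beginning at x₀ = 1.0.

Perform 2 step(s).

f(x) = x² - 2
f'(x) = 2x
x₀ = 1.0

Newton-Raphson formula: x_{n+1} = x_n - f(x_n)/f'(x_n)

Iteration 1:
  f(1.000000) = -1.000000
  f'(1.000000) = 2.000000
  x_1 = 1.000000 - (-1.000000)/2.000000 = 1.500000
Iteration 2:
  f(1.500000) = 0.250000
  f'(1.500000) = 3.000000
  x_2 = 1.500000 - 0.250000/3.000000 = 1.416667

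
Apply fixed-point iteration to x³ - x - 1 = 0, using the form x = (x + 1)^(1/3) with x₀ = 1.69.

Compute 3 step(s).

Equation: x³ - x - 1 = 0
Fixed-point form: x = (x + 1)^(1/3)
x₀ = 1.69

x_1 = g(1.690000) = 1.390755
x_2 = g(1.390755) = 1.337145
x_3 = g(1.337145) = 1.327074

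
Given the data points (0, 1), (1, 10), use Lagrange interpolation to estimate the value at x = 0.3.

Lagrange interpolation formula:
P(x) = Σ yᵢ × Lᵢ(x)
where Lᵢ(x) = Π_{j≠i} (x - xⱼ)/(xᵢ - xⱼ)

L_0(0.3) = (0.3 - 1)/(0 - 1) = 0.700000
L_1(0.3) = (0.3 - 0)/(1 - 0) = 0.300000

P(0.3) = 1×L_0(0.3) + 10×L_1(0.3)
P(0.3) = 3.700000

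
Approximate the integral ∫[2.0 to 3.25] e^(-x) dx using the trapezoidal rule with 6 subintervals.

f(x) = e^(-x)
a = 2.0, b = 3.25, n = 6
h = (b - a)/n = 0.208333

Trapezoidal rule: (h/2)[f(x₀) + 2f(x₁) + 2f(x₂) + ... + f(xₙ)]

x_0 = 2.0000, f(x_0) = 0.135335, coefficient = 1
x_1 = 2.2083, f(x_1) = 0.109884, coefficient = 2
x_2 = 2.4167, f(x_2) = 0.089219, coefficient = 2
x_3 = 2.6250, f(x_3) = 0.072440, coefficient = 2
x_4 = 2.8333, f(x_4) = 0.058816, coefficient = 2
x_5 = 3.0417, f(x_5) = 0.047755, coefficient = 2
x_6 = 3.2500, f(x_6) = 0.038774, coefficient = 1

I ≈ (0.208333/2) × 0.930337 = 0.096910
Exact value: 0.096561
Error: 0.000349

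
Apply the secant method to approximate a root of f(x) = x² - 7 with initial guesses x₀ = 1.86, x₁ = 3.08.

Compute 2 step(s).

f(x) = x² - 7
x₀ = 1.86, x₁ = 3.08

Secant formula: x_{n+1} = x_n - f(x_n)(x_n - x_{n-1})/(f(x_n) - f(x_{n-1}))

Iteration 1:
  f(1.860000) = -3.540400
  f(3.080000) = 2.486400
  x_2 = 3.080000 - 2.486400×(3.080000 - 1.860000)/(2.486400 - (-3.540400))
       = 2.576680
Iteration 2:
  f(3.080000) = 2.486400
  f(2.576680) = -0.360719
  x_3 = 2.576680 - (-0.360719)×(2.576680 - 3.080000)/(-0.360719 - 2.486400)
       = 2.640449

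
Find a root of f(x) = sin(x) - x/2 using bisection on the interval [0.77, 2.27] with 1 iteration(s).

f(x) = sin(x) - x/2
Initial interval: [0.77, 2.27]

Iteration 1:
  c_1 = (0.770000 + 2.270000)/2 = 1.520000
  f(c_1) = f(1.520000) = 0.238710
  f(a) × f(c) ≥ 0, new interval: [1.520000, 2.270000]

After 1 iteration(s), the approximation is c_1 = 1.520000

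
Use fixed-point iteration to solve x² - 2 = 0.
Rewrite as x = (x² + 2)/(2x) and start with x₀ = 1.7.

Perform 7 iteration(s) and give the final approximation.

Equation: x² - 2 = 0
Fixed-point form: x = (x² + 2)/(2x)
x₀ = 1.7

x_1 = g(1.700000) = 1.438235
x_2 = g(1.438235) = 1.414414
x_3 = g(1.414414) = 1.414214
x_4 = g(1.414214) = 1.414214
x_5 = g(1.414214) = 1.414214
x_6 = g(1.414214) = 1.414214
x_7 = g(1.414214) = 1.414214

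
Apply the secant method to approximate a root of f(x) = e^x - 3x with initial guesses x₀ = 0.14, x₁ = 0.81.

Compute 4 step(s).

f(x) = e^x - 3x
x₀ = 0.14, x₁ = 0.81

Secant formula: x_{n+1} = x_n - f(x_n)(x_n - x_{n-1})/(f(x_n) - f(x_{n-1}))

Iteration 1:
  f(0.140000) = 0.730274
  f(0.810000) = -0.182092
  x_2 = 0.810000 - (-0.182092)×(0.810000 - 0.140000)/(-0.182092 - 0.730274)
       = 0.676280
Iteration 2:
  f(0.810000) = -0.182092
  f(0.676280) = -0.062291
  x_3 = 0.676280 - (-0.062291)×(0.676280 - 0.810000)/(-0.062291 - (-0.182092))
       = 0.606751
Iteration 3:
  f(0.676280) = -0.062291
  f(0.606751) = 0.014209
  x_4 = 0.606751 - 0.014209×(0.606751 - 0.676280)/(0.014209 - (-0.062291))
       = 0.619665
Iteration 4:
  f(0.606751) = 0.014209
  f(0.619665) = -0.000689
  x_5 = 0.619665 - (-0.000689)×(0.619665 - 0.606751)/(-0.000689 - 0.014209)
       = 0.619067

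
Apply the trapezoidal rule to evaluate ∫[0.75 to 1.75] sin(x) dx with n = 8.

f(x) = sin(x)
a = 0.75, b = 1.75, n = 8
h = (b - a)/n = 0.125000

Trapezoidal rule: (h/2)[f(x₀) + 2f(x₁) + 2f(x₂) + ... + f(xₙ)]

x_0 = 0.7500, f(x_0) = 0.681639, coefficient = 1
x_1 = 0.8750, f(x_1) = 0.767544, coefficient = 2
x_2 = 1.0000, f(x_2) = 0.841471, coefficient = 2
x_3 = 1.1250, f(x_3) = 0.902268, coefficient = 2
x_4 = 1.2500, f(x_4) = 0.948985, coefficient = 2
x_5 = 1.3750, f(x_5) = 0.980893, coefficient = 2
x_6 = 1.5000, f(x_6) = 0.997495, coefficient = 2
x_7 = 1.6250, f(x_7) = 0.998531, coefficient = 2
x_8 = 1.7500, f(x_8) = 0.983986, coefficient = 1

I ≈ (0.125000/2) × 14.539997 = 0.908750
Exact value: 0.909935
Error: 0.001185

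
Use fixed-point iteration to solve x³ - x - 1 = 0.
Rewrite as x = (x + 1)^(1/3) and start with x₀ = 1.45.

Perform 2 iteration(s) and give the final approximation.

Equation: x³ - x - 1 = 0
Fixed-point form: x = (x + 1)^(1/3)
x₀ = 1.45

x_1 = g(1.450000) = 1.348100
x_2 = g(1.348100) = 1.329144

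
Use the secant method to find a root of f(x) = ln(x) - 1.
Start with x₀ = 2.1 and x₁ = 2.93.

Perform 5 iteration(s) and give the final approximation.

f(x) = ln(x) - 1
x₀ = 2.1, x₁ = 2.93

Secant formula: x_{n+1} = x_n - f(x_n)(x_n - x_{n-1})/(f(x_n) - f(x_{n-1}))

Iteration 1:
  f(2.100000) = -0.258063
  f(2.930000) = 0.075002
  x_2 = 2.930000 - 0.075002×(2.930000 - 2.100000)/(0.075002 - (-0.258063))
       = 2.743094
Iteration 2:
  f(2.930000) = 0.075002
  f(2.743094) = 0.009086
  x_3 = 2.743094 - 0.009086×(2.743094 - 2.930000)/(0.009086 - 0.075002)
       = 2.717329
Iteration 3:
  f(2.743094) = 0.009086
  f(2.717329) = -0.000351
  x_4 = 2.717329 - (-0.000351)×(2.717329 - 2.743094)/(-0.000351 - 0.009086)
       = 2.718286
Iteration 4:
  f(2.717329) = -0.000351
  f(2.718286) = 0.000002
  x_5 = 2.718286 - 0.000002×(2.718286 - 2.717329)/(0.000002 - (-0.000351))
       = 2.718282
Iteration 5:
  f(2.718286) = 0.000002
  f(2.718282) = 0.000000
  x_6 = 2.718282 - 0.000000×(2.718282 - 2.718286)/(0.000000 - 0.000002)
       = 2.718282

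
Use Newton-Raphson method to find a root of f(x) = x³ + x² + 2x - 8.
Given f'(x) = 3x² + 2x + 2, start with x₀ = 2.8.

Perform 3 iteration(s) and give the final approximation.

f(x) = x³ + x² + 2x - 8
f'(x) = 3x² + 2x + 2
x₀ = 2.8

Newton-Raphson formula: x_{n+1} = x_n - f(x_n)/f'(x_n)

Iteration 1:
  f(2.800000) = 27.392000
  f'(2.800000) = 31.120000
  x_1 = 2.800000 - 27.392000/31.120000 = 1.919794
Iteration 2:
  f(1.919794) = 6.600813
  f'(1.919794) = 16.896420
  x_2 = 1.919794 - 6.600813/16.896420 = 1.529131
Iteration 3:
  f(1.529131) = 0.971981
  f'(1.529131) = 12.072986
  x_3 = 1.529131 - 0.971981/12.072986 = 1.448622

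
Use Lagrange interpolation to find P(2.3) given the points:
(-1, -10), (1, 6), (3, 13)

Lagrange interpolation formula:
P(x) = Σ yᵢ × Lᵢ(x)
where Lᵢ(x) = Π_{j≠i} (x - xⱼ)/(xᵢ - xⱼ)

L_0(2.3) = (2.3 - 1)/(-1 - 1) × (2.3 - 3)/(-1 - 3) = -0.113750
L_1(2.3) = (2.3 - (-1))/(1 - (-1)) × (2.3 - 3)/(1 - 3) = 0.577500
L_2(2.3) = (2.3 - (-1))/(3 - (-1)) × (2.3 - 1)/(3 - 1) = 0.536250

P(2.3) = (-10)×L_0(2.3) + 6×L_1(2.3) + 13×L_2(2.3)
P(2.3) = 11.573750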